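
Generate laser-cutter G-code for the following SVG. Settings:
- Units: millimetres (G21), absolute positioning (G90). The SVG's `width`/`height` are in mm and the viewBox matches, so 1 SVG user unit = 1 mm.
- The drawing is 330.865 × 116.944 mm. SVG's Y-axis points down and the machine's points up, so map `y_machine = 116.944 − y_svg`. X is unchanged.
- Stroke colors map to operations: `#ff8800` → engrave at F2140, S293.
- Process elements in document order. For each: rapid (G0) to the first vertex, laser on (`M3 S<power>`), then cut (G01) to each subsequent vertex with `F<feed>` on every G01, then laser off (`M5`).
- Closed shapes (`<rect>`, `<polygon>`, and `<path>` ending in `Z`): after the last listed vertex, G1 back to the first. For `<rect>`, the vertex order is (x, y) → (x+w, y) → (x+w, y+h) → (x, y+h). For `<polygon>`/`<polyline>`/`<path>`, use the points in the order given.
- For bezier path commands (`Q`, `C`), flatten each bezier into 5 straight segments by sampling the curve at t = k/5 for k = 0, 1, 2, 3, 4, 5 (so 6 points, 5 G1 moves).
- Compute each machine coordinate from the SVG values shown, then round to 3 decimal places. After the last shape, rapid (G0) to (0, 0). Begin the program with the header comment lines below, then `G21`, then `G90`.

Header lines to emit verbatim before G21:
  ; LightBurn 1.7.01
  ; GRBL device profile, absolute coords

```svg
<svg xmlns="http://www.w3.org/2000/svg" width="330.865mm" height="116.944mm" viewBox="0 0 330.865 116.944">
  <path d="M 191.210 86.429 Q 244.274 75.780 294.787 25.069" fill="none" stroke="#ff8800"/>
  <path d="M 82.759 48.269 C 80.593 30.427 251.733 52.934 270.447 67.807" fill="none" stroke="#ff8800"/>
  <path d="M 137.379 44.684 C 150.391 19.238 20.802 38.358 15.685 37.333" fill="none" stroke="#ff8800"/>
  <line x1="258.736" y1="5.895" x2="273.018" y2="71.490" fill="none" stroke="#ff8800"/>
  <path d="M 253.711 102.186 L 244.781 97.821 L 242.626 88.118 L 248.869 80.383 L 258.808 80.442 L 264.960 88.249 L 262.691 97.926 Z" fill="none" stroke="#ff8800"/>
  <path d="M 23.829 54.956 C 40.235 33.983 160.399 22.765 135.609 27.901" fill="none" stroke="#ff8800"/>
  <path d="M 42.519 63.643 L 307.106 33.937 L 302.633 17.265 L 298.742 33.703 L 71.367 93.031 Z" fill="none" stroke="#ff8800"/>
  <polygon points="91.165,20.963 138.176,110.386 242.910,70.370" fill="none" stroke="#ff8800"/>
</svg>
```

; LightBurn 1.7.01
; GRBL device profile, absolute coords
G21
G90
G0 X191.210 Y30.515
M3 S293
G01 X212.334 Y36.377 F2140
G01 X233.253 Y45.444 F2140
G01 X253.968 Y57.716 F2140
G01 X274.480 Y73.193 F2140
G01 X294.787 Y91.875 F2140
M5
G0 X82.759 Y68.675
M3 S293
G01 X99.650 Y74.922 F2140
G01 X142.500 Y73.789 F2140
G01 X195.673 Y67.578 F2140
G01 X243.533 Y58.593 F2140
G01 X270.447 Y49.137 F2140
M5
G0 X137.379 Y72.260
M3 S293
G01 X130.211 Y82.697 F2140
G01 X101.638 Y85.545 F2140
G01 X64.479 Y83.909 F2140
G01 X31.555 Y80.896 F2140
G01 X15.685 Y79.611 F2140
M5
G0 X258.736 Y111.049
M3 S293
G01 X273.018 Y45.454 F2140
M5
G0 X253.711 Y14.758
M3 S293
G01 X244.781 Y19.123 F2140
G01 X242.626 Y28.826 F2140
G01 X248.869 Y36.561 F2140
G01 X258.808 Y36.502 F2140
G01 X264.960 Y28.695 F2140
G01 X262.691 Y19.018 F2140
G01 X253.711 Y14.758 F2140
M5
G0 X23.829 Y61.988
M3 S293
G01 X44.134 Y73.348 F2140
G01 X77.402 Y82.051 F2140
G01 X111.697 Y87.779 F2140
G01 X135.078 Y90.215 F2140
G01 X135.609 Y89.043 F2140
M5
G0 X42.519 Y53.301
M3 S293
G01 X307.106 Y83.007 F2140
G01 X302.633 Y99.679 F2140
G01 X298.742 Y83.241 F2140
G01 X71.367 Y23.913 F2140
G01 X42.519 Y53.301 F2140
M5
G0 X91.165 Y95.981
M3 S293
G01 X138.176 Y6.558 F2140
G01 X242.910 Y46.574 F2140
G01 X91.165 Y95.981 F2140
M5
G0 X0.000 Y0.000

Since the viewBox matches the mm dimensions, user units are millimetres directly. The only transform is the Y-flip y_m = 116.944 − y_svg.

Shape 1 is a quadratic bezier drawn with `<path>`. Its stroke #ff8800 means engrave at S293, F2140. After flipping Y the toolpath is (191.210,30.515) → (212.334,36.377) → (233.253,45.444) → (253.968,57.716) → (274.480,73.193) → (294.787,91.875).

Shape 2 is a cubic bezier drawn with `<path>`. Its stroke #ff8800 means engrave at S293, F2140. After flipping Y the toolpath is (82.759,68.675) → (99.650,74.922) → (142.500,73.789) → (195.673,67.578) → (243.533,58.593) → (270.447,49.137).

Shape 3 is a cubic bezier drawn with `<path>`. Its stroke #ff8800 means engrave at S293, F2140. After flipping Y the toolpath is (137.379,72.260) → (130.211,82.697) → (101.638,85.545) → (64.479,83.909) → (31.555,80.896) → (15.685,79.611).

Shape 4 is a line segment drawn with `<line>`. Its stroke #ff8800 means engrave at S293, F2140. After flipping Y the toolpath is (258.736,111.049) → (273.018,45.454).

Shape 5 is a regular polygon drawn with `<path>`. Its stroke #ff8800 means engrave at S293, F2140. After flipping Y the toolpath is (253.711,14.758) → (244.781,19.123) → (242.626,28.826) → (248.869,36.561) → (258.808,36.502) → (264.960,28.695) → (262.691,19.018) → (253.711,14.758), returning to the start.

Shape 6 is a cubic bezier drawn with `<path>`. Its stroke #ff8800 means engrave at S293, F2140. After flipping Y the toolpath is (23.829,61.988) → (44.134,73.348) → (77.402,82.051) → (111.697,87.779) → (135.078,90.215) → (135.609,89.043).

Shape 7 is a closed polygon drawn with `<path>`. Its stroke #ff8800 means engrave at S293, F2140. After flipping Y the toolpath is (42.519,53.301) → (307.106,83.007) → (302.633,99.679) → (298.742,83.241) → (71.367,23.913) → (42.519,53.301), returning to the start.

Shape 8 is a closed polygon drawn with `<polygon>`. Its stroke #ff8800 means engrave at S293, F2140. After flipping Y the toolpath is (91.165,95.981) → (138.176,6.558) → (242.910,46.574) → (91.165,95.981), returning to the start.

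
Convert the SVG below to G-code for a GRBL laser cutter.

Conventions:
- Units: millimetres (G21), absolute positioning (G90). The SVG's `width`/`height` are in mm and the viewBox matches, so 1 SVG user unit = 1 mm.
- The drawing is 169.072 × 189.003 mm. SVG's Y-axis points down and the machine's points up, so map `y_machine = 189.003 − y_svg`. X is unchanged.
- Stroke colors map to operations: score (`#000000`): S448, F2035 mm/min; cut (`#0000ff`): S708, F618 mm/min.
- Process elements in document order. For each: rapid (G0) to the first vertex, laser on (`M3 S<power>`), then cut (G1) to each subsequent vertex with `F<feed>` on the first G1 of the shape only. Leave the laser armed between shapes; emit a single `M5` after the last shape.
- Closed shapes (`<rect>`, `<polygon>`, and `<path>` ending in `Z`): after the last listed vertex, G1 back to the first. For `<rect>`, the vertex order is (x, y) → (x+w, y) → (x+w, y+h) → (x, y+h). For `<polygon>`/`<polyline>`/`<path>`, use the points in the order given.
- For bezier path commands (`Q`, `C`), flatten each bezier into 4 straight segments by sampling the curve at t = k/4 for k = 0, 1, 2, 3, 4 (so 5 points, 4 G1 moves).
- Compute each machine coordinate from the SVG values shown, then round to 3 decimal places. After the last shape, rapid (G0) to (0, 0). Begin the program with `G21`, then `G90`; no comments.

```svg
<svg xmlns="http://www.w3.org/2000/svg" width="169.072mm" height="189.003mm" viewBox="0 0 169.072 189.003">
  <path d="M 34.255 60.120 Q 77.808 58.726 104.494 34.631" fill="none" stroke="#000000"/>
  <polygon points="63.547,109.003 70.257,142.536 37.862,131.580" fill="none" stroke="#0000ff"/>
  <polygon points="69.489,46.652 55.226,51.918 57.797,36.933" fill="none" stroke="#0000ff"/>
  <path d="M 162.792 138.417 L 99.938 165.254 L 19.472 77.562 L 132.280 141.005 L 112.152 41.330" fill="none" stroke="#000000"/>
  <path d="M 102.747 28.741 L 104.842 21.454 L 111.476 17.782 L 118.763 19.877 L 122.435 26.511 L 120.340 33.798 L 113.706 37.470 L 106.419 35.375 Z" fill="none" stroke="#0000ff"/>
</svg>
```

G21
G90
G0 X34.255 Y128.883
M3 S448
G1 X54.977 Y130.999 F2035
G1 X73.591 Y135.952
G1 X90.097 Y143.743
G1 X104.494 Y154.372
G0 X63.547 Y80.000
M3 S708
G1 X70.257 Y46.467 F618
G1 X37.862 Y57.423
G1 X63.547 Y80.000
G0 X69.489 Y142.351
M3 S708
G1 X55.226 Y137.085 F618
G1 X57.797 Y152.070
G1 X69.489 Y142.351
G0 X162.792 Y50.586
M3 S448
G1 X99.938 Y23.749 F2035
G1 X19.472 Y111.441
G1 X132.280 Y47.998
G1 X112.152 Y147.673
G0 X102.747 Y160.262
M3 S708
G1 X104.842 Y167.549 F618
G1 X111.476 Y171.221
G1 X118.763 Y169.126
G1 X122.435 Y162.492
G1 X120.340 Y155.205
G1 X113.706 Y151.533
G1 X106.419 Y153.628
G1 X102.747 Y160.262
M5
G0 X0.000 Y0.000

Since the viewBox matches the mm dimensions, user units are millimetres directly. The only transform is the Y-flip y_m = 189.003 − y_svg.

Shape 1 is a quadratic bezier drawn with `<path>`. Its stroke #000000 means score at S448, F2035. After flipping Y the toolpath is (34.255,128.883) → (54.977,130.999) → (73.591,135.952) → (90.097,143.743) → (104.494,154.372).

Shape 2 is a regular polygon drawn with `<polygon>`. Its stroke #0000ff means cut at S708, F618. After flipping Y the toolpath is (63.547,80.000) → (70.257,46.467) → (37.862,57.423) → (63.547,80.000), returning to the start.

Shape 3 is a regular polygon drawn with `<polygon>`. Its stroke #0000ff means cut at S708, F618. After flipping Y the toolpath is (69.489,142.351) → (55.226,137.085) → (57.797,152.070) → (69.489,142.351), returning to the start.

Shape 4 is a open polyline drawn with `<path>`. Its stroke #000000 means score at S448, F2035. After flipping Y the toolpath is (162.792,50.586) → (99.938,23.749) → (19.472,111.441) → (132.280,47.998) → (112.152,147.673).

Shape 5 is a regular polygon drawn with `<path>`. Its stroke #0000ff means cut at S708, F618. After flipping Y the toolpath is (102.747,160.262) → (104.842,167.549) → (111.476,171.221) → (118.763,169.126) → (122.435,162.492) → (120.340,155.205) → (113.706,151.533) → (106.419,153.628) → (102.747,160.262), returning to the start.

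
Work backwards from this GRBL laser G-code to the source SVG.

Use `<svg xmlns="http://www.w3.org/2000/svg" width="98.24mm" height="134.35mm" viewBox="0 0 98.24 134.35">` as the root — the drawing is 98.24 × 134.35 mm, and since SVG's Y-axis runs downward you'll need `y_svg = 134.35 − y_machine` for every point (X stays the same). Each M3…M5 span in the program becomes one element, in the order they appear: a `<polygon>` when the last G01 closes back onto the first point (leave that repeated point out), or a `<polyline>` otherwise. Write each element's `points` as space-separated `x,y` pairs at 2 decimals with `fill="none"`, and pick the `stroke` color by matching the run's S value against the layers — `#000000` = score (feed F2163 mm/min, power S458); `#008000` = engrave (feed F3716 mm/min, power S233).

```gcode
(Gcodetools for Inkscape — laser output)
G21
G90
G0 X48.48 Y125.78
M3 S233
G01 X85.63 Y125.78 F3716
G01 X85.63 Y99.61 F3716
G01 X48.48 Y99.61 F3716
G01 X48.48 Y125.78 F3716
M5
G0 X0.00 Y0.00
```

Machine Y-up, SVG Y-down with viewBox height 134.35, so y_svg = 134.35 − y_machine; X carries over. Every run uses S233, so all elements get stroke `#008000` (engrave).

Run 1: The run returns to its start, so emit a `<polygon>` with points (Y-flipped): 48.48,8.57 85.63,8.57 85.63,34.74 48.48,34.74.

<svg xmlns="http://www.w3.org/2000/svg" width="98.24mm" height="134.35mm" viewBox="0 0 98.24 134.35">
  <polygon points="48.48,8.57 85.63,8.57 85.63,34.74 48.48,34.74" fill="none" stroke="#008000"/>
</svg>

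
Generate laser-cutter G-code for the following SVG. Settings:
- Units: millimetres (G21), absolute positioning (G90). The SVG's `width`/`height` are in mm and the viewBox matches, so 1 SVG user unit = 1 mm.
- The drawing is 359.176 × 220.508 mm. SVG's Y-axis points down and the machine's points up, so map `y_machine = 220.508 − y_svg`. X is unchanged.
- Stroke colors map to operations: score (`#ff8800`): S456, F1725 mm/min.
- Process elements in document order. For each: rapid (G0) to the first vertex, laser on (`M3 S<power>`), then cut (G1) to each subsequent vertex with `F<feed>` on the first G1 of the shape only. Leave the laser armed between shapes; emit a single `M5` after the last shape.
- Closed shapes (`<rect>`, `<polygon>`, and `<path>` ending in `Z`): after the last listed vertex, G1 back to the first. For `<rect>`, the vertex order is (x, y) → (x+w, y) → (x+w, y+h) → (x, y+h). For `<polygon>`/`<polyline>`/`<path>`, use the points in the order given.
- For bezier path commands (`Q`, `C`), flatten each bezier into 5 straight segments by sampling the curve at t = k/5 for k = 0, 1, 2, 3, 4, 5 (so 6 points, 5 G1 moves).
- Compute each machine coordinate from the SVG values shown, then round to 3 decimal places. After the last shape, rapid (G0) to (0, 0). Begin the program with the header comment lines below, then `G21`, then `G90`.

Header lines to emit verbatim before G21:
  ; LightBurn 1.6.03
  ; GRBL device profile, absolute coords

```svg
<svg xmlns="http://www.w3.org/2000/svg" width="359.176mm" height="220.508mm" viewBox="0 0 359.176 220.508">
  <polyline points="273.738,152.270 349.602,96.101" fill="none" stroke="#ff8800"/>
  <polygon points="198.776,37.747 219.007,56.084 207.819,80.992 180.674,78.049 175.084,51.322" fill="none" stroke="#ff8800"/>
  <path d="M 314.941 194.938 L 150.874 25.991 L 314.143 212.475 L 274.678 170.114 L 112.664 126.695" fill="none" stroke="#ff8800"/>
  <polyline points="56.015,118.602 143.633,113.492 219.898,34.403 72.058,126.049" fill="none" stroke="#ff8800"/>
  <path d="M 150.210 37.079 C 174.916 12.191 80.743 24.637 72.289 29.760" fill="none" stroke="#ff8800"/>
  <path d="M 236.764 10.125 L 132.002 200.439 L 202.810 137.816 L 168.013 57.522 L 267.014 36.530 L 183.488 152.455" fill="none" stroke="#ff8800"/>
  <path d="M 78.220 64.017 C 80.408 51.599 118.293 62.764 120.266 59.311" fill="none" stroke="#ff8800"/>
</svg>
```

; LightBurn 1.6.03
; GRBL device profile, absolute coords
G21
G90
G0 X273.738 Y68.238
M3 S456
G1 X349.602 Y124.407 F1725
G0 X198.776 Y182.761
M3 S456
G1 X219.007 Y164.424 F1725
G1 X207.819 Y139.516
G1 X180.674 Y142.459
G1 X175.084 Y169.186
G1 X198.776 Y182.761
G0 X314.941 Y25.570
M3 S456
G1 X150.874 Y194.517 F1725
G1 X314.143 Y8.033
G1 X274.678 Y50.394
G1 X112.664 Y93.813
G0 X56.015 Y101.906
M3 S456
G1 X143.633 Y107.016 F1725
G1 X219.898 Y186.105
G1 X72.058 Y94.459
G0 X150.210 Y183.429
M3 S456
G1 X152.405 Y194.239 F1725
G1 X135.890 Y198.232
G1 X110.485 Y197.553
G1 X86.011 Y194.343
G1 X72.289 Y190.748
G0 X236.764 Y210.383
M3 S456
G1 X132.002 Y20.069 F1725
G1 X202.810 Y82.692
G1 X168.013 Y162.986
G1 X267.014 Y183.978
G1 X183.488 Y68.053
G0 X78.220 Y156.491
M3 S456
G1 X83.244 Y161.417 F1725
G1 X93.397 Y162.518
G1 X105.244 Y161.625
G1 X115.346 Y160.574
G1 X120.266 Y161.197
M5
G0 X0.000 Y0.000

Since the viewBox matches the mm dimensions, user units are millimetres directly. The only transform is the Y-flip y_m = 220.508 − y_svg.

Shape 1 is a line segment drawn with `<polyline>`. Its stroke #ff8800 means score at S456, F1725. After flipping Y the toolpath is (273.738,68.238) → (349.602,124.407).

Shape 2 is a regular polygon drawn with `<polygon>`. Its stroke #ff8800 means score at S456, F1725. After flipping Y the toolpath is (198.776,182.761) → (219.007,164.424) → (207.819,139.516) → (180.674,142.459) → (175.084,169.186) → (198.776,182.761), returning to the start.

Shape 3 is a open polyline drawn with `<path>`. Its stroke #ff8800 means score at S456, F1725. After flipping Y the toolpath is (314.941,25.570) → (150.874,194.517) → (314.143,8.033) → (274.678,50.394) → (112.664,93.813).

Shape 4 is a open polyline drawn with `<polyline>`. Its stroke #ff8800 means score at S456, F1725. After flipping Y the toolpath is (56.015,101.906) → (143.633,107.016) → (219.898,186.105) → (72.058,94.459).

Shape 5 is a cubic bezier drawn with `<path>`. Its stroke #ff8800 means score at S456, F1725. After flipping Y the toolpath is (150.210,183.429) → (152.405,194.239) → (135.890,198.232) → (110.485,197.553) → (86.011,194.343) → (72.289,190.748).

Shape 6 is a open polyline drawn with `<path>`. Its stroke #ff8800 means score at S456, F1725. After flipping Y the toolpath is (236.764,210.383) → (132.002,20.069) → (202.810,82.692) → (168.013,162.986) → (267.014,183.978) → (183.488,68.053).

Shape 7 is a cubic bezier drawn with `<path>`. Its stroke #ff8800 means score at S456, F1725. After flipping Y the toolpath is (78.220,156.491) → (83.244,161.417) → (93.397,162.518) → (105.244,161.625) → (115.346,160.574) → (120.266,161.197).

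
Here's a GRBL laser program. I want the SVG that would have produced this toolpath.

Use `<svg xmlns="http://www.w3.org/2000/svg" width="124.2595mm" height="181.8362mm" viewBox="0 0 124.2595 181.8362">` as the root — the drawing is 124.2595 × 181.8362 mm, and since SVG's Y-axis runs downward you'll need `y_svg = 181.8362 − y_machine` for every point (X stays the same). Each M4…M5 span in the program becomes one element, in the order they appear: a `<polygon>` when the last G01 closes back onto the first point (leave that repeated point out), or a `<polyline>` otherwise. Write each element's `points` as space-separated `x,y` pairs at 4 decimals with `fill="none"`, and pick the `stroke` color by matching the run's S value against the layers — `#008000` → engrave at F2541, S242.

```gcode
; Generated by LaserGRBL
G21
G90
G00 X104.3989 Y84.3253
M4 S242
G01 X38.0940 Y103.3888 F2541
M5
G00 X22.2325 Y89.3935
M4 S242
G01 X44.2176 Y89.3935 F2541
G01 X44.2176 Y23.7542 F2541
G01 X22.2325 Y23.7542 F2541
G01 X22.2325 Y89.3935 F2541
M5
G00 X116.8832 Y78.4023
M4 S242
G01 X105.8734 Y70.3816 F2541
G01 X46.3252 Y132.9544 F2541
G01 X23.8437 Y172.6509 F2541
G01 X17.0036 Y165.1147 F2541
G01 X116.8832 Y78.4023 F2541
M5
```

<svg xmlns="http://www.w3.org/2000/svg" width="124.2595mm" height="181.8362mm" viewBox="0 0 124.2595 181.8362">
  <polyline points="104.3989,97.5109 38.0940,78.4474" fill="none" stroke="#008000"/>
  <polygon points="22.2325,92.4427 44.2176,92.4427 44.2176,158.0820 22.2325,158.0820" fill="none" stroke="#008000"/>
  <polygon points="116.8832,103.4339 105.8734,111.4546 46.3252,48.8818 23.8437,9.1853 17.0036,16.7215" fill="none" stroke="#008000"/>
</svg>

Machine Y-up, SVG Y-down with viewBox height 181.8362, so y_svg = 181.8362 − y_machine; X carries over. Every run uses S242, so all elements get stroke `#008000` (engrave).

Run 1: The run is open, so emit a `<polyline>` with points (Y-flipped): 104.3989,97.5109 38.0940,78.4474.

Run 2: The run returns to its start, so emit a `<polygon>` with points (Y-flipped): 22.2325,92.4427 44.2176,92.4427 44.2176,158.0820 22.2325,158.0820.

Run 3: The run returns to its start, so emit a `<polygon>` with points (Y-flipped): 116.8832,103.4339 105.8734,111.4546 46.3252,48.8818 23.8437,9.1853 17.0036,16.7215.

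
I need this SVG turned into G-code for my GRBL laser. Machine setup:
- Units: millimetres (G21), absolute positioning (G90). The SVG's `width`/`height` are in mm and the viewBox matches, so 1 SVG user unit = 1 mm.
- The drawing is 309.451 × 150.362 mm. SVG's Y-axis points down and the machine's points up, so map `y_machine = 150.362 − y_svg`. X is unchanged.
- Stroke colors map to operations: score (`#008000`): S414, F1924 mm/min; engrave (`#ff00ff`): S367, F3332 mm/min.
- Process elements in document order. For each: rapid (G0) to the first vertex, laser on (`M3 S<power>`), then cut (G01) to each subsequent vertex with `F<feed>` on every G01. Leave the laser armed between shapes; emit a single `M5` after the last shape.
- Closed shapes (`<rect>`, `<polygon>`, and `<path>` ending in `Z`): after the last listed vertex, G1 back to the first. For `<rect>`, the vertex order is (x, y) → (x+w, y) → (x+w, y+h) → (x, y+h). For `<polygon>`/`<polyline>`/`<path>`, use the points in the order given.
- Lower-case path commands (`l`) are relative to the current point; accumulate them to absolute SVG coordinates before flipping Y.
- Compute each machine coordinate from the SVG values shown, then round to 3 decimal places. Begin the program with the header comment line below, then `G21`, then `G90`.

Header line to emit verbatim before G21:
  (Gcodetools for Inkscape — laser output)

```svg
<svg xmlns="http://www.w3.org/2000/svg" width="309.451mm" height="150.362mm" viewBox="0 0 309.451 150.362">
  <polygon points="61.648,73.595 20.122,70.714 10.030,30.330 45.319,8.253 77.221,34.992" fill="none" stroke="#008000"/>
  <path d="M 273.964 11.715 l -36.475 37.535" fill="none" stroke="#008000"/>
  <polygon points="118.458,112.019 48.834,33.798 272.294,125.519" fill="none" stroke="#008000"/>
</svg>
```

(Gcodetools for Inkscape — laser output)
G21
G90
G0 X61.648 Y76.767
M3 S414
G01 X20.122 Y79.648 F1924
G01 X10.030 Y120.032 F1924
G01 X45.319 Y142.109 F1924
G01 X77.221 Y115.370 F1924
G01 X61.648 Y76.767 F1924
G0 X273.964 Y138.647
M3 S414
G01 X237.489 Y101.112 F1924
G0 X118.458 Y38.343
M3 S414
G01 X48.834 Y116.564 F1924
G01 X272.294 Y24.843 F1924
G01 X118.458 Y38.343 F1924
M5

1 u = 1 mm; y_m = 150.362 − y.

[1] `<polygon>` regular polygon, #008000→score S414 F1924: (61.648,76.767) → (20.122,79.648) → (10.030,120.032) → (45.319,142.109) → (77.221,115.370) → (61.648,76.767) (closed)

[2] `<path>` line segment, #008000→score S414 F1924: (273.964,138.647) → (237.489,101.112)

[3] `<polygon>` closed polygon, #008000→score S414 F1924: (118.458,38.343) → (48.834,116.564) → (272.294,24.843) → (118.458,38.343) (closed)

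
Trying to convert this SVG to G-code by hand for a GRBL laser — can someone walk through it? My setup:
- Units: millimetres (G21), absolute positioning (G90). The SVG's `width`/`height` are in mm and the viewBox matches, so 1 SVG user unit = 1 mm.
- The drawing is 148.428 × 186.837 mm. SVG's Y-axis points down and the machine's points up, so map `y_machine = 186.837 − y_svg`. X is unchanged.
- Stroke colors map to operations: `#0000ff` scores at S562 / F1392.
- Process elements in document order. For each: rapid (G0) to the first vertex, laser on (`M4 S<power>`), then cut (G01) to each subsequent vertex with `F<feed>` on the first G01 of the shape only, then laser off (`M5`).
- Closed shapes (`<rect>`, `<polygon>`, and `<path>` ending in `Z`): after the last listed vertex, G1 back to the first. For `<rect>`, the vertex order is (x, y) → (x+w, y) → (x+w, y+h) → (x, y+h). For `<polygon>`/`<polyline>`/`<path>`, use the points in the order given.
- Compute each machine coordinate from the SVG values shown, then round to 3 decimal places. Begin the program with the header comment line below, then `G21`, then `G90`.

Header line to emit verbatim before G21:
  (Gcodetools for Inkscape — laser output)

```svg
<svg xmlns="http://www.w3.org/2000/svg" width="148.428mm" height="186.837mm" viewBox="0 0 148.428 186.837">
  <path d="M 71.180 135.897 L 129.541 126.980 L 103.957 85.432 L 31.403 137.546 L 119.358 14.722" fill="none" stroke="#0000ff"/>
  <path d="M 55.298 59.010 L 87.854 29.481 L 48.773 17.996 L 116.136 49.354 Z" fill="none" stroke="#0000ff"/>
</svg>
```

(Gcodetools for Inkscape — laser output)
G21
G90
G0 X71.180 Y50.940
M4 S562
G01 X129.541 Y59.857 F1392
G01 X103.957 Y101.405
G01 X31.403 Y49.291
G01 X119.358 Y172.115
M5
G0 X55.298 Y127.827
M4 S562
G01 X87.854 Y157.356 F1392
G01 X48.773 Y168.841
G01 X116.136 Y137.483
G01 X55.298 Y127.827
M5

Since the viewBox matches the mm dimensions, user units are millimetres directly. The only transform is the Y-flip y_m = 186.837 − y_svg.

Shape 1 is a open polyline drawn with `<path>`. Its stroke #0000ff means score at S562, F1392. After flipping Y the toolpath is (71.180,50.940) → (129.541,59.857) → (103.957,101.405) → (31.403,49.291) → (119.358,172.115).

Shape 2 is a closed polygon drawn with `<path>`. Its stroke #0000ff means score at S562, F1392. After flipping Y the toolpath is (55.298,127.827) → (87.854,157.356) → (48.773,168.841) → (116.136,137.483) → (55.298,127.827), returning to the start.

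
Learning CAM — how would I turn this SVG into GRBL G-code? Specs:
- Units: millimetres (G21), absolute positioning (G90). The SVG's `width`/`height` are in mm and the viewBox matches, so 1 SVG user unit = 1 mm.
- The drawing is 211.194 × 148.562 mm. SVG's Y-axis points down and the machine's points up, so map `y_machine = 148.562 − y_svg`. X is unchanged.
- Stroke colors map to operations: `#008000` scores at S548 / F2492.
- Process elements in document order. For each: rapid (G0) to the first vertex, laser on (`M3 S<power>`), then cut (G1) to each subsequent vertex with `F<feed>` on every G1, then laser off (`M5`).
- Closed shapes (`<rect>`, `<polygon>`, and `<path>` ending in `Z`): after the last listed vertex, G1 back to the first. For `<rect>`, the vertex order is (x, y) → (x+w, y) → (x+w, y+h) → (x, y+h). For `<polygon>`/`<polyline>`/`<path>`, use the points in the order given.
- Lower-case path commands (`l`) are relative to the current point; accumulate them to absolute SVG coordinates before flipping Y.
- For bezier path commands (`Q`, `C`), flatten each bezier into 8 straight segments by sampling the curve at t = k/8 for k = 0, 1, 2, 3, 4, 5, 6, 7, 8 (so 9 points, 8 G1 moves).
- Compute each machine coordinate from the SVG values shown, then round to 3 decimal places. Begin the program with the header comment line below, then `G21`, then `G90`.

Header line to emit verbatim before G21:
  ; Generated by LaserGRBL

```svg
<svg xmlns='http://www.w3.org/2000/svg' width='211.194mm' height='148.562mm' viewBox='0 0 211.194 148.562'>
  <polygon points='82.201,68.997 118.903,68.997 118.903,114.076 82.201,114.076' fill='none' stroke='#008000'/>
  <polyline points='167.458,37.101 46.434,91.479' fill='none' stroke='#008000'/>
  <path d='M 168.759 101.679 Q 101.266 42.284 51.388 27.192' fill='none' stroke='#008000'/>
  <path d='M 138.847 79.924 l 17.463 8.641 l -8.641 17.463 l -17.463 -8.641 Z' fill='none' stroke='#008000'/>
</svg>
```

; Generated by LaserGRBL
G21
G90
G0 X82.201 Y79.565
M3 S548
G1 X118.903 Y79.565 F2492
G1 X118.903 Y34.486 F2492
G1 X82.201 Y34.486 F2492
G1 X82.201 Y79.565 F2492
M5
G0 X167.458 Y111.461
M3 S548
G1 X46.434 Y57.083 F2492
M5
G0 X168.759 Y46.883
M3 S548
G1 X152.161 Y61.040 F2492
G1 X136.113 Y73.812 F2492
G1 X120.616 Y85.199 F2492
G1 X105.670 Y95.202 F2492
G1 X91.274 Y103.821 F2492
G1 X77.428 Y111.055 F2492
G1 X64.133 Y116.905 F2492
G1 X51.388 Y121.370 F2492
M5
G0 X138.847 Y68.638
M3 S548
G1 X156.310 Y59.997 F2492
G1 X147.669 Y42.534 F2492
G1 X130.206 Y51.175 F2492
G1 X138.847 Y68.638 F2492
M5

viewBox `0 0 211.194 148.562` with mm width/height → 1 unit = 1 mm. Flip: y_m = 148.562 − y_svg.

**Shape 1** — `<polygon>` rectangle, stroke `#008000` → score (S548, F2492). Machine vertices: (82.201,79.565) → (118.903,79.565) → (118.903,34.486) → (82.201,34.486) → (82.201,79.565). Closed: final G1 returns to the first vertex.

**Shape 2** — `<polyline>` line segment, stroke `#008000` → score (S548, F2492). Machine vertices: (167.458,111.461) → (46.434,57.083). Open path.

**Shape 3** — `<path>` quadratic bezier, stroke `#008000` → score (S548, F2492). Control points (SVG): P0=(168.759,101.679), P1=(101.266,42.284), P2=(51.388,27.192); sampled at t=k/8. Machine vertices: (168.759,46.883) → (152.161,61.040) → (136.113,73.812) → (120.616,85.199) → (105.670,95.202) → (91.274,103.821) → (77.428,111.055) → (64.133,116.905) → (51.388,121.370). Open path.

**Shape 4** — `<path>` regular polygon, stroke `#008000` → score (S548, F2492). Machine vertices: (138.847,68.638) → (156.310,59.997) → (147.669,42.534) → (130.206,51.175) → (138.847,68.638). Closed: final G1 returns to the first vertex.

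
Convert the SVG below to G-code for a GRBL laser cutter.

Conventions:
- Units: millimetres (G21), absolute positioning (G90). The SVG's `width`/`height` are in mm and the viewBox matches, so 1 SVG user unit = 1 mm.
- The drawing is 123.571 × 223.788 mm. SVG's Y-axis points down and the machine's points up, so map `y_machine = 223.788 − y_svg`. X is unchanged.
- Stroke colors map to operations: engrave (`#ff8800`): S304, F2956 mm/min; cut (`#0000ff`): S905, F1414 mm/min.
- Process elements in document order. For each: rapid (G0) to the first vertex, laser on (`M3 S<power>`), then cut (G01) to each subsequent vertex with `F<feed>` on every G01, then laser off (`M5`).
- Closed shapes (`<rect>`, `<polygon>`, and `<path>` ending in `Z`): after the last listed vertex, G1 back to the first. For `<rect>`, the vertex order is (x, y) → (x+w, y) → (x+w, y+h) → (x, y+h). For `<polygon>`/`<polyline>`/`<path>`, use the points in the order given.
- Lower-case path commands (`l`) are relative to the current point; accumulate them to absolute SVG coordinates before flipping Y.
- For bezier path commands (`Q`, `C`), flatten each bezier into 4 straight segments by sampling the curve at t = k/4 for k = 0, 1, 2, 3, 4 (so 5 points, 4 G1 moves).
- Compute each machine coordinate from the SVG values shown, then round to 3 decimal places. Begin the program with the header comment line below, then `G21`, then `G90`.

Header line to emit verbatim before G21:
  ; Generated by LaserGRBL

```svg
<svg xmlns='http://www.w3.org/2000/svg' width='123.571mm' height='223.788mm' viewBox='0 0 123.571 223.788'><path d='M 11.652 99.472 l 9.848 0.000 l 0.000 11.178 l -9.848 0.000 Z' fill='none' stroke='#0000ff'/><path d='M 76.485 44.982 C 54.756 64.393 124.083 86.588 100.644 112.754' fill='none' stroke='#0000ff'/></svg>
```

; Generated by LaserGRBL
G21
G90
G0 X11.652 Y124.316
M3 S905
G01 X21.500 Y124.316 F1414
G01 X21.500 Y113.138 F1414
G01 X11.652 Y113.138 F1414
G01 X11.652 Y124.316 F1414
M5
G0 X76.485 Y178.806
M3 S905
G01 X74.389 Y163.707 F1414
G01 X89.206 Y147.453 F1414
G01 X103.702 Y129.932 F1414
G01 X100.644 Y111.034 F1414
M5

Since the viewBox matches the mm dimensions, user units are millimetres directly. The only transform is the Y-flip y_m = 223.788 − y_svg.

Shape 1 is a rectangle drawn with `<path>`. Its stroke #0000ff means cut at S905, F1414. After flipping Y the toolpath is (11.652,124.316) → (21.500,124.316) → (21.500,113.138) → (11.652,113.138) → (11.652,124.316), returning to the start.

Shape 2 is a cubic bezier drawn with `<path>`. Its stroke #0000ff means cut at S905, F1414. After flipping Y the toolpath is (76.485,178.806) → (74.389,163.707) → (89.206,147.453) → (103.702,129.932) → (100.644,111.034).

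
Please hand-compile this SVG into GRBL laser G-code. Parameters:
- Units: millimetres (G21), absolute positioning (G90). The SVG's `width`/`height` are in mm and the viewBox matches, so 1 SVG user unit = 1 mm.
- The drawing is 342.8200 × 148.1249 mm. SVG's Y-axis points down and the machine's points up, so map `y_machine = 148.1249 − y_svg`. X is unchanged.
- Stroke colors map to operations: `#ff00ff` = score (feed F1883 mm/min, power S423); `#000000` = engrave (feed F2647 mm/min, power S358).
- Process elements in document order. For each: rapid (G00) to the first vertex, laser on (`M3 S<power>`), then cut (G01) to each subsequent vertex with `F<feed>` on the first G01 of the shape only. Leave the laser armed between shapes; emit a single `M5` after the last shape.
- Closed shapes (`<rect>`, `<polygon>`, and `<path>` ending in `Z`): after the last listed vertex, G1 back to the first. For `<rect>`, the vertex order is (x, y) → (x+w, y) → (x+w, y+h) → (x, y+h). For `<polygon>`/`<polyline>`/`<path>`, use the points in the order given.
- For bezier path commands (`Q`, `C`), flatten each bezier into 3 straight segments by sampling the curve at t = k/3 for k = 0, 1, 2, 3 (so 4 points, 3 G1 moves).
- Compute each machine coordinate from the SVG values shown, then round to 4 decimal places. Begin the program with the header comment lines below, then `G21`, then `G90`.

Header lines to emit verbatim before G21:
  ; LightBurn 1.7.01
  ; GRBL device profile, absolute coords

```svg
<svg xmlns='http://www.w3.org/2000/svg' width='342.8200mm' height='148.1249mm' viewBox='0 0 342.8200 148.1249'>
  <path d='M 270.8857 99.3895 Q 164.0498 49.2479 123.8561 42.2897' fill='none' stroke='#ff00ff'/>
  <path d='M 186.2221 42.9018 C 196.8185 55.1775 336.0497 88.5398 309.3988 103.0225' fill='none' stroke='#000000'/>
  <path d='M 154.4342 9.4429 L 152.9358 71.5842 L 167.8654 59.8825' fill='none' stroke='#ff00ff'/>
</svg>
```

1 u = 1 mm; y_m = 148.1249 − y.

[1] `<path>` quadratic bezier, #ff00ff→score S423 F1883: (270.8857,48.7354) → (207.0665,77.3650) → (158.0566,96.3982) → (123.8561,105.8352)

[2] `<path>` cubic bezier, #000000→engrave S358 F2647: (186.2221,105.2231) → (228.7887,87.3988) → (291.6637,64.3981) → (309.3988,45.1024)

[3] `<path>` open polyline, #ff00ff→score S423 F1883: (154.4342,138.6820) → (152.9358,76.5407) → (167.8654,88.2424)

; LightBurn 1.7.01
; GRBL device profile, absolute coords
G21
G90
G00 X270.8857 Y48.7354
M3 S423
G01 X207.0665 Y77.3650 F1883
G01 X158.0566 Y96.3982
G01 X123.8561 Y105.8352
G00 X186.2221 Y105.2231
M3 S358
G01 X228.7887 Y87.3988 F2647
G01 X291.6637 Y64.3981
G01 X309.3988 Y45.1024
G00 X154.4342 Y138.6820
M3 S423
G01 X152.9358 Y76.5407 F1883
G01 X167.8654 Y88.2424
M5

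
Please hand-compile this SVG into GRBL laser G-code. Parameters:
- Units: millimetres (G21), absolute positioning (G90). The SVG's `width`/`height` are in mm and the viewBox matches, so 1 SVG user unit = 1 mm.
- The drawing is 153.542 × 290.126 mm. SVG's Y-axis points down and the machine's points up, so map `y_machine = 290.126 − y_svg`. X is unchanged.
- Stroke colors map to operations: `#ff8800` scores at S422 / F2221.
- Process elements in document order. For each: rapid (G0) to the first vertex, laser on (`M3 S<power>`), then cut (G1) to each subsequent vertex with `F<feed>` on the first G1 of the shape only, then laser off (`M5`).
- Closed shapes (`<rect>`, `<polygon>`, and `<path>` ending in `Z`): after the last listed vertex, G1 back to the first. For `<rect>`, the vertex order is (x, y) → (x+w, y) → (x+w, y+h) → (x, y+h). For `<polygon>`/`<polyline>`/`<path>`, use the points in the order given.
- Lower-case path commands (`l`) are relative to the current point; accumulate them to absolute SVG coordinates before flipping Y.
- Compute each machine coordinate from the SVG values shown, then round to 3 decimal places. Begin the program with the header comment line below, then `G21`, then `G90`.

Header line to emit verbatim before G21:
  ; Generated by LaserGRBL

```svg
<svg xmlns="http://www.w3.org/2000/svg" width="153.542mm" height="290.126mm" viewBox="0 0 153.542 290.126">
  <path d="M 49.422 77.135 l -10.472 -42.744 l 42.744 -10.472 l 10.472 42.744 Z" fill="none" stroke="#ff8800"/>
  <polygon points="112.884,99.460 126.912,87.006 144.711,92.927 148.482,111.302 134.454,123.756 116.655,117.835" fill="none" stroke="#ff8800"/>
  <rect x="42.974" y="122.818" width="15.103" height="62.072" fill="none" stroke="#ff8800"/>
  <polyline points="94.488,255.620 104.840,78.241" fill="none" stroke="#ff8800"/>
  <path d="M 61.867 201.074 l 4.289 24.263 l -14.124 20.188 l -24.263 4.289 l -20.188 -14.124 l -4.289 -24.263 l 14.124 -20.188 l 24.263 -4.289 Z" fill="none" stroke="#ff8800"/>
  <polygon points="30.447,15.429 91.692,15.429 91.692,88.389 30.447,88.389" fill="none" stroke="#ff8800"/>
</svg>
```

Since the viewBox matches the mm dimensions, user units are millimetres directly. The only transform is the Y-flip y_m = 290.126 − y_svg.

Shape 1 is a regular polygon drawn with `<path>`. Its stroke #ff8800 means score at S422, F2221. After flipping Y the toolpath is (49.422,212.991) → (38.950,255.735) → (81.694,266.207) → (92.166,223.463) → (49.422,212.991), returning to the start.

Shape 2 is a regular polygon drawn with `<polygon>`. Its stroke #ff8800 means score at S422, F2221. After flipping Y the toolpath is (112.884,190.666) → (126.912,203.120) → (144.711,197.199) → (148.482,178.824) → (134.454,166.370) → (116.655,172.291) → (112.884,190.666), returning to the start.

Shape 3 is a rectangle drawn with `<rect>`. Its stroke #ff8800 means score at S422, F2221. After flipping Y the toolpath is (42.974,167.308) → (58.077,167.308) → (58.077,105.236) → (42.974,105.236) → (42.974,167.308), returning to the start.

Shape 4 is a line segment drawn with `<polyline>`. Its stroke #ff8800 means score at S422, F2221. After flipping Y the toolpath is (94.488,34.506) → (104.840,211.885).

Shape 5 is a regular polygon drawn with `<path>`. Its stroke #ff8800 means score at S422, F2221. After flipping Y the toolpath is (61.867,89.052) → (66.156,64.789) → (52.032,44.601) → (27.769,40.312) → (7.581,54.436) → (3.292,78.699) → (17.416,98.887) → (41.679,103.176) → (61.867,89.052), returning to the start.

Shape 6 is a rectangle drawn with `<polygon>`. Its stroke #ff8800 means score at S422, F2221. After flipping Y the toolpath is (30.447,274.697) → (91.692,274.697) → (91.692,201.737) → (30.447,201.737) → (30.447,274.697), returning to the start.

; Generated by LaserGRBL
G21
G90
G0 X49.422 Y212.991
M3 S422
G1 X38.950 Y255.735 F2221
G1 X81.694 Y266.207
G1 X92.166 Y223.463
G1 X49.422 Y212.991
M5
G0 X112.884 Y190.666
M3 S422
G1 X126.912 Y203.120 F2221
G1 X144.711 Y197.199
G1 X148.482 Y178.824
G1 X134.454 Y166.370
G1 X116.655 Y172.291
G1 X112.884 Y190.666
M5
G0 X42.974 Y167.308
M3 S422
G1 X58.077 Y167.308 F2221
G1 X58.077 Y105.236
G1 X42.974 Y105.236
G1 X42.974 Y167.308
M5
G0 X94.488 Y34.506
M3 S422
G1 X104.840 Y211.885 F2221
M5
G0 X61.867 Y89.052
M3 S422
G1 X66.156 Y64.789 F2221
G1 X52.032 Y44.601
G1 X27.769 Y40.312
G1 X7.581 Y54.436
G1 X3.292 Y78.699
G1 X17.416 Y98.887
G1 X41.679 Y103.176
G1 X61.867 Y89.052
M5
G0 X30.447 Y274.697
M3 S422
G1 X91.692 Y274.697 F2221
G1 X91.692 Y201.737
G1 X30.447 Y201.737
G1 X30.447 Y274.697
M5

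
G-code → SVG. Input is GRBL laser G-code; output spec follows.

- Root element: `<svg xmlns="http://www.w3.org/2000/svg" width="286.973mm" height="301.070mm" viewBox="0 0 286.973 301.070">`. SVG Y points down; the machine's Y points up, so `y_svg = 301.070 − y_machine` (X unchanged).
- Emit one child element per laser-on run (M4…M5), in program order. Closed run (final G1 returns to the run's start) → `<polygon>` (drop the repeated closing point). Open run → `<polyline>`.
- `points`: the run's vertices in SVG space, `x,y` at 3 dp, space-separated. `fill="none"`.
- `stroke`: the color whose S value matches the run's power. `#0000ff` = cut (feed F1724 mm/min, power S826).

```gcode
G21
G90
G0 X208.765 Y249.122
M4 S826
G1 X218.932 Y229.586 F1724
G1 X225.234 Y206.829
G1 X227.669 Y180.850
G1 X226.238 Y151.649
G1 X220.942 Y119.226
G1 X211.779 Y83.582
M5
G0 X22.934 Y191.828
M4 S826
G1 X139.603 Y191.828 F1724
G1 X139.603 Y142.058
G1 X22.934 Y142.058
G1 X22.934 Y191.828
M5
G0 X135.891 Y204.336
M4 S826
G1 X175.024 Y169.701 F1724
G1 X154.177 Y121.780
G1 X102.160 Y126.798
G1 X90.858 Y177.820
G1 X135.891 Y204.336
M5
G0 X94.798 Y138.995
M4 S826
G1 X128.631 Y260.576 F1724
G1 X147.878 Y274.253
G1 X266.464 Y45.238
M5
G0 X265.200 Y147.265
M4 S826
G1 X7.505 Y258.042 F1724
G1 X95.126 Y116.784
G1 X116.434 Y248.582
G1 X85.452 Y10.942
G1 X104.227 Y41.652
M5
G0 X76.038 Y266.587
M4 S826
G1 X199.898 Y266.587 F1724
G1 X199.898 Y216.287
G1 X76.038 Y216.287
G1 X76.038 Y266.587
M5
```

Machine Y-up, SVG Y-down with viewBox height 301.070, so y_svg = 301.070 − y_machine; X carries over. Every run uses S826, so all elements get stroke `#0000ff` (cut).

Run 1: The run is open, so emit a `<polyline>` with points (Y-flipped): 208.765,51.948 218.932,71.484 225.234,94.241 227.669,120.220 226.238,149.421 220.942,181.844 211.779,217.488.

Run 2: The run returns to its start, so emit a `<polygon>` with points (Y-flipped): 22.934,109.242 139.603,109.242 139.603,159.012 22.934,159.012.

Run 3: The run returns to its start, so emit a `<polygon>` with points (Y-flipped): 135.891,96.734 175.024,131.369 154.177,179.290 102.160,174.272 90.858,123.250.

Run 4: The run is open, so emit a `<polyline>` with points (Y-flipped): 94.798,162.075 128.631,40.494 147.878,26.817 266.464,255.832.

Run 5: The run is open, so emit a `<polyline>` with points (Y-flipped): 265.200,153.805 7.505,43.028 95.126,184.286 116.434,52.488 85.452,290.128 104.227,259.418.

Run 6: The run returns to its start, so emit a `<polygon>` with points (Y-flipped): 76.038,34.483 199.898,34.483 199.898,84.783 76.038,84.783.

<svg xmlns="http://www.w3.org/2000/svg" width="286.973mm" height="301.070mm" viewBox="0 0 286.973 301.070">
  <polyline points="208.765,51.948 218.932,71.484 225.234,94.241 227.669,120.220 226.238,149.421 220.942,181.844 211.779,217.488" fill="none" stroke="#0000ff"/>
  <polygon points="22.934,109.242 139.603,109.242 139.603,159.012 22.934,159.012" fill="none" stroke="#0000ff"/>
  <polygon points="135.891,96.734 175.024,131.369 154.177,179.290 102.160,174.272 90.858,123.250" fill="none" stroke="#0000ff"/>
  <polyline points="94.798,162.075 128.631,40.494 147.878,26.817 266.464,255.832" fill="none" stroke="#0000ff"/>
  <polyline points="265.200,153.805 7.505,43.028 95.126,184.286 116.434,52.488 85.452,290.128 104.227,259.418" fill="none" stroke="#0000ff"/>
  <polygon points="76.038,34.483 199.898,34.483 199.898,84.783 76.038,84.783" fill="none" stroke="#0000ff"/>
</svg>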